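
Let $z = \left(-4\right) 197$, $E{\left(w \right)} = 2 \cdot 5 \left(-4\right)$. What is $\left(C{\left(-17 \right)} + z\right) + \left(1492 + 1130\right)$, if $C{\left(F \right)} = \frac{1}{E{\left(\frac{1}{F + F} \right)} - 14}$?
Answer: $\frac{99035}{54} \approx 1834.0$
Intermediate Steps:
$E{\left(w \right)} = -40$ ($E{\left(w \right)} = 10 \left(-4\right) = -40$)
$z = -788$
$C{\left(F \right)} = - \frac{1}{54}$ ($C{\left(F \right)} = \frac{1}{-40 - 14} = \frac{1}{-54} = - \frac{1}{54}$)
$\left(C{\left(-17 \right)} + z\right) + \left(1492 + 1130\right) = \left(- \frac{1}{54} - 788\right) + \left(1492 + 1130\right) = - \frac{42553}{54} + 2622 = \frac{99035}{54}$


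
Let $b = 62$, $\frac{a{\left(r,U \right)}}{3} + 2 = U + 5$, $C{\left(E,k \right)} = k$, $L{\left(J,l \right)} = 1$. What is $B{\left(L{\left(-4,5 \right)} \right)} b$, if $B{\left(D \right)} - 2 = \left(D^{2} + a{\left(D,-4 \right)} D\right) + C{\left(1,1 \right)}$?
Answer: $62$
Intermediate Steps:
$a{\left(r,U \right)} = 9 + 3 U$ ($a{\left(r,U \right)} = -6 + 3 \left(U + 5\right) = -6 + 3 \left(5 + U\right) = -6 + \left(15 + 3 U\right) = 9 + 3 U$)
$B{\left(D \right)} = 3 + D^{2} - 3 D$ ($B{\left(D \right)} = 2 + \left(\left(D^{2} + \left(9 + 3 \left(-4\right)\right) D\right) + 1\right) = 2 + \left(\left(D^{2} + \left(9 - 12\right) D\right) + 1\right) = 2 + \left(\left(D^{2} - 3 D\right) + 1\right) = 2 + \left(1 + D^{2} - 3 D\right) = 3 + D^{2} - 3 D$)
$B{\left(L{\left(-4,5 \right)} \right)} b = \left(3 + 1^{2} - 3\right) 62 = \left(3 + 1 - 3\right) 62 = 1 \cdot 62 = 62$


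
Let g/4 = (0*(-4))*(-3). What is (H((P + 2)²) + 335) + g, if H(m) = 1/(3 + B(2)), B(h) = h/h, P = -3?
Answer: 1341/4 ≈ 335.25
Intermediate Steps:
B(h) = 1
H(m) = ¼ (H(m) = 1/(3 + 1) = 1/4 = ¼)
g = 0 (g = 4*((0*(-4))*(-3)) = 4*(0*(-3)) = 4*0 = 0)
(H((P + 2)²) + 335) + g = (¼ + 335) + 0 = 1341/4 + 0 = 1341/4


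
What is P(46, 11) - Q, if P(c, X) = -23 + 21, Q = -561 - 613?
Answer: 1172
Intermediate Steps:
Q = -1174
P(c, X) = -2
P(46, 11) - Q = -2 - 1*(-1174) = -2 + 1174 = 1172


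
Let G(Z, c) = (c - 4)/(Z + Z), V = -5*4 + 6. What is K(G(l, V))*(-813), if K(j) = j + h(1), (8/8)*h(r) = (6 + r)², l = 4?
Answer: -152031/4 ≈ -38008.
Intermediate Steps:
V = -14 (V = -20 + 6 = -14)
G(Z, c) = (-4 + c)/(2*Z) (G(Z, c) = (-4 + c)/((2*Z)) = (-4 + c)*(1/(2*Z)) = (-4 + c)/(2*Z))
h(r) = (6 + r)²
K(j) = 49 + j (K(j) = j + (6 + 1)² = j + 7² = j + 49 = 49 + j)
K(G(l, V))*(-813) = (49 + (½)*(-4 - 14)/4)*(-813) = (49 + (½)*(¼)*(-18))*(-813) = (49 - 9/4)*(-813) = (187/4)*(-813) = -152031/4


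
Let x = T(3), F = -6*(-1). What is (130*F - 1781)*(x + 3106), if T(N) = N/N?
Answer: -3110107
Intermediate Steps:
F = 6
T(N) = 1
x = 1
(130*F - 1781)*(x + 3106) = (130*6 - 1781)*(1 + 3106) = (780 - 1781)*3107 = -1001*3107 = -3110107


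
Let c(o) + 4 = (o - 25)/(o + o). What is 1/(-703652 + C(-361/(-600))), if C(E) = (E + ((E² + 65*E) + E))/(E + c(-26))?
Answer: -11314200/7961449811173 ≈ -1.4211e-6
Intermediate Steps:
c(o) = -4 + (-25 + o)/(2*o) (c(o) = -4 + (o - 25)/(o + o) = -4 + (-25 + o)/((2*o)) = -4 + (-25 + o)*(1/(2*o)) = -4 + (-25 + o)/(2*o))
C(E) = (E² + 67*E)/(-157/52 + E) (C(E) = (E + ((E² + 65*E) + E))/(E + (½)*(-25 - 7*(-26))/(-26)) = (E + (E² + 66*E))/(E + (½)*(-1/26)*(-25 + 182)) = (E² + 67*E)/(E + (½)*(-1/26)*157) = (E² + 67*E)/(E - 157/52) = (E² + 67*E)/(-157/52 + E))
1/(-703652 + C(-361/(-600))) = 1/(-703652 + 52*(-361/(-600))*(67 - 361/(-600))/(-157 + 52*(-361/(-600)))) = 1/(-703652 + 52*(-361*(-1/600))*(67 - 361*(-1/600))/(-157 + 52*(-361*(-1/600)))) = 1/(-703652 + 52*(361/600)*(67 + 361/600)/(-157 + 52*(361/600))) = 1/(-703652 + 52*(361/600)*(40561/600)/(-157 + 4693/150)) = 1/(-703652 + 52*(361/600)*(40561/600)/(-18857/150)) = 1/(-703652 + 52*(361/600)*(-150/18857)*(40561/600)) = 1/(-703652 - 190352773/11314200) = 1/(-7961449811173/11314200) = -11314200/7961449811173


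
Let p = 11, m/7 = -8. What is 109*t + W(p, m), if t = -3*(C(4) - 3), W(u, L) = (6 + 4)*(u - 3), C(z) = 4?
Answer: -247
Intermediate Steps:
m = -56 (m = 7*(-8) = -56)
W(u, L) = -30 + 10*u (W(u, L) = 10*(-3 + u) = -30 + 10*u)
t = -3 (t = -3*(4 - 3) = -3*1 = -3)
109*t + W(p, m) = 109*(-3) + (-30 + 10*11) = -327 + (-30 + 110) = -327 + 80 = -247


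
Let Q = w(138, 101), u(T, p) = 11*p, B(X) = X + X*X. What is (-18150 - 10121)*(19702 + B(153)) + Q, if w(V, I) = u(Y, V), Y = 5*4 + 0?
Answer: -1223115026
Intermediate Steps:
Y = 20 (Y = 20 + 0 = 20)
B(X) = X + X**2
w(V, I) = 11*V
Q = 1518 (Q = 11*138 = 1518)
(-18150 - 10121)*(19702 + B(153)) + Q = (-18150 - 10121)*(19702 + 153*(1 + 153)) + 1518 = -28271*(19702 + 153*154) + 1518 = -28271*(19702 + 23562) + 1518 = -28271*43264 + 1518 = -1223116544 + 1518 = -1223115026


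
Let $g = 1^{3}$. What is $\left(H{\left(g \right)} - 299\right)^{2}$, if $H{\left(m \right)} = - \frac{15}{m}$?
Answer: $98596$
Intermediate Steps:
$g = 1$
$\left(H{\left(g \right)} - 299\right)^{2} = \left(- \frac{15}{1} - 299\right)^{2} = \left(\left(-15\right) 1 - 299\right)^{2} = \left(-15 - 299\right)^{2} = \left(-314\right)^{2} = 98596$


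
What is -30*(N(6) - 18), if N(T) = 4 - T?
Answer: 600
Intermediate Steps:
-30*(N(6) - 18) = -30*((4 - 1*6) - 18) = -30*((4 - 6) - 18) = -30*(-2 - 18) = -30*(-20) = 600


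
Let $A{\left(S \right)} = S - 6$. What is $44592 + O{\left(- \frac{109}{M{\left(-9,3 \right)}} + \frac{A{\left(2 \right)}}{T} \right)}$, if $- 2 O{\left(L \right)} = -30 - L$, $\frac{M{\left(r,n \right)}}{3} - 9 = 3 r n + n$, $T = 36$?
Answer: $\frac{9233692}{207} \approx 44607.0$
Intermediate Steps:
$A{\left(S \right)} = -6 + S$ ($A{\left(S \right)} = S - 6 = -6 + S$)
$M{\left(r,n \right)} = 27 + 3 n + 9 n r$ ($M{\left(r,n \right)} = 27 + 3 \left(3 r n + n\right) = 27 + 3 \left(3 n r + n\right) = 27 + 3 \left(n + 3 n r\right) = 27 + \left(3 n + 9 n r\right) = 27 + 3 n + 9 n r$)
$O{\left(L \right)} = 15 + \frac{L}{2}$ ($O{\left(L \right)} = - \frac{-30 - L}{2} = 15 + \frac{L}{2}$)
$44592 + O{\left(- \frac{109}{M{\left(-9,3 \right)}} + \frac{A{\left(2 \right)}}{T} \right)} = 44592 + \left(15 + \frac{- \frac{109}{27 + 3 \cdot 3 + 9 \cdot 3 \left(-9\right)} + \frac{-6 + 2}{36}}{2}\right) = 44592 + \left(15 + \frac{- \frac{109}{27 + 9 - 243} - \frac{1}{9}}{2}\right) = 44592 + \left(15 + \frac{- \frac{109}{-207} - \frac{1}{9}}{2}\right) = 44592 + \left(15 + \frac{\left(-109\right) \left(- \frac{1}{207}\right) - \frac{1}{9}}{2}\right) = 44592 + \left(15 + \frac{\frac{109}{207} - \frac{1}{9}}{2}\right) = 44592 + \left(15 + \frac{1}{2} \cdot \frac{86}{207}\right) = 44592 + \left(15 + \frac{43}{207}\right) = 44592 + \frac{3148}{207} = \frac{9233692}{207}$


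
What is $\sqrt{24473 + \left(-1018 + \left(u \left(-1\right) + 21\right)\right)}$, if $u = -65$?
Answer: $\sqrt{23541} \approx 153.43$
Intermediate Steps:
$\sqrt{24473 + \left(-1018 + \left(u \left(-1\right) + 21\right)\right)} = \sqrt{24473 + \left(-1018 + \left(\left(-65\right) \left(-1\right) + 21\right)\right)} = \sqrt{24473 + \left(-1018 + \left(65 + 21\right)\right)} = \sqrt{24473 + \left(-1018 + 86\right)} = \sqrt{24473 - 932} = \sqrt{23541}$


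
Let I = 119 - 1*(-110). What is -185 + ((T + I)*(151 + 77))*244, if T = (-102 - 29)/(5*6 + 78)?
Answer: 114048571/9 ≈ 1.2672e+7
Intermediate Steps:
I = 229 (I = 119 + 110 = 229)
T = -131/108 (T = -131/(30 + 78) = -131/108 ≈ -1.2130)
-185 + ((T + I)*(151 + 77))*244 = -185 + ((-131/108 + 229)*(151 + 77))*244 = -185 + ((24601/108)*228)*244 = -185 + (467419/9)*244 = -185 + 114050236/9 = 114048571/9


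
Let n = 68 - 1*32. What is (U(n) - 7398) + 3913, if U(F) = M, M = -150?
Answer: -3635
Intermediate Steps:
n = 36 (n = 68 - 32 = 36)
U(F) = -150
(U(n) - 7398) + 3913 = (-150 - 7398) + 3913 = -7548 + 3913 = -3635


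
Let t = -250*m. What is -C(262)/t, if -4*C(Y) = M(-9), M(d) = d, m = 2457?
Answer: 1/273000 ≈ 3.6630e-6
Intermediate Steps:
t = -614250 (t = -250*2457 = -614250)
C(Y) = 9/4 (C(Y) = -¼*(-9) = 9/4)
-C(262)/t = -9/(4*(-614250)) = -9*(-1)/(4*614250) = -1*(-1/273000) = 1/273000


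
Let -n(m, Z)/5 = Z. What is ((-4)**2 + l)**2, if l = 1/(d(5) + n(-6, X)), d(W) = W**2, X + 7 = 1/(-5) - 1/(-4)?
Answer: 14653584/57121 ≈ 256.54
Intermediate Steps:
X = -139/20 (X = -7 + (1/(-5) - 1/(-4)) = -7 + (1*(-1/5) - 1*(-1/4)) = -7 + (-1/5 + 1/4) = -7 + 1/20 = -139/20 ≈ -6.9500)
n(m, Z) = -5*Z
l = 4/239 (l = 1/(5**2 - 5*(-139/20)) = 1/(25 + 139/4) = 1/(239/4) = 4/239 ≈ 0.016736)
((-4)**2 + l)**2 = ((-4)**2 + 4/239)**2 = (16 + 4/239)**2 = (3828/239)**2 = 14653584/57121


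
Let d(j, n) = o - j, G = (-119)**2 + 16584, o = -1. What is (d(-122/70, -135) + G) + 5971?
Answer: 1285086/35 ≈ 36717.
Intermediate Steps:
G = 30745 (G = 14161 + 16584 = 30745)
d(j, n) = -1 - j
(d(-122/70, -135) + G) + 5971 = ((-1 - (-122)/70) + 30745) + 5971 = ((-1 - 1*(-61/35)) + 30745) + 5971 = ((-1 + 61/35) + 30745) + 5971 = (26/35 + 30745) + 5971 = 1076101/35 + 5971 = 1285086/35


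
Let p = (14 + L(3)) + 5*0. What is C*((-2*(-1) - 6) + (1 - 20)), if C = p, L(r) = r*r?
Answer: -529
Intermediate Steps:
L(r) = r²
p = 23 (p = (14 + 3²) + 5*0 = (14 + 9) + 0 = 23 + 0 = 23)
C = 23
C*((-2*(-1) - 6) + (1 - 20)) = 23*((-2*(-1) - 6) + (1 - 20)) = 23*((2 - 6) - 19) = 23*(-4 - 19) = 23*(-23) = -529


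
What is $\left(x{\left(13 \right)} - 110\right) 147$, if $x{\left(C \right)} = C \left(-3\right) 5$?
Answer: $-44835$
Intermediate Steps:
$x{\left(C \right)} = - 15 C$ ($x{\left(C \right)} = - 3 C 5 = - 15 C$)
$\left(x{\left(13 \right)} - 110\right) 147 = \left(\left(-15\right) 13 - 110\right) 147 = \left(-195 - 110\right) 147 = \left(-305\right) 147 = -44835$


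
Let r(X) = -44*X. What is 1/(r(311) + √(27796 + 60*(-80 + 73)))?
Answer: -3421/46806120 - √1711/46806120 ≈ -7.3973e-5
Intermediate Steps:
1/(r(311) + √(27796 + 60*(-80 + 73))) = 1/(-44*311 + √(27796 + 60*(-80 + 73))) = 1/(-13684 + √(27796 + 60*(-7))) = 1/(-13684 + √(27796 - 420)) = 1/(-13684 + √27376) = 1/(-13684 + 4*√1711)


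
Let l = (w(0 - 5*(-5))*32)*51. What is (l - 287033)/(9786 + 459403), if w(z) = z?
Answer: -246233/469189 ≈ -0.52481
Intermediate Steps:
l = 40800 (l = ((0 - 5*(-5))*32)*51 = ((0 + 25)*32)*51 = (25*32)*51 = 800*51 = 40800)
(l - 287033)/(9786 + 459403) = (40800 - 287033)/(9786 + 459403) = -246233/469189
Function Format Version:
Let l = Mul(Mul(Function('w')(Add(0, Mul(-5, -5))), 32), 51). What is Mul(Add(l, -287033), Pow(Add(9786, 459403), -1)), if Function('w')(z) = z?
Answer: Rational(-246233, 469189) ≈ -0.52481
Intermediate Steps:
l = 40800 (l = Mul(Mul(Add(0, Mul(-5, -5)), 32), 51) = Mul(Mul(Add(0, 25), 32), 51) = Mul(Mul(25, 32), 51) = Mul(800, 51) = 40800)
Mul(Add(l, -287033), Pow(Add(9786, 459403), -1)) = Mul(Add(40800, -287033), Pow(Add(9786, 459403), -1)) = Mul(-246233, Pow(469189, -1)) = Mul(-246233, Rational(1, 469189)) = Rational(-246233, 469189)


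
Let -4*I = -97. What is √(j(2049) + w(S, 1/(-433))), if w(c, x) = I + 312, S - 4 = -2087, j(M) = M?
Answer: √9541/2 ≈ 48.839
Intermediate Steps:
I = 97/4 (I = -¼*(-97) = 97/4 ≈ 24.250)
S = -2083 (S = 4 - 2087 = -2083)
w(c, x) = 1345/4 (w(c, x) = 97/4 + 312 = 1345/4)
√(j(2049) + w(S, 1/(-433))) = √(2049 + 1345/4) = √(9541/4) = √9541/2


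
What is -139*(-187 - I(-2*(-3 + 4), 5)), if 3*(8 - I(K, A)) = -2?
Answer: 81593/3 ≈ 27198.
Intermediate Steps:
I(K, A) = 26/3 (I(K, A) = 8 - ⅓*(-2) = 8 + ⅔ = 26/3)
-139*(-187 - I(-2*(-3 + 4), 5)) = -139*(-187 - 1*26/3) = -139*(-187 - 26/3) = -139*(-587/3) = 81593/3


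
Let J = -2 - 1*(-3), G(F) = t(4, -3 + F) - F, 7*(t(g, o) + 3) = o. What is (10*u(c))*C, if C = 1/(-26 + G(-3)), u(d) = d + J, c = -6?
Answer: 175/94 ≈ 1.8617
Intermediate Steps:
t(g, o) = -3 + o/7
G(F) = -24/7 - 6*F/7 (G(F) = (-3 + (-3 + F)/7) - F = (-3 + (-3/7 + F/7)) - F = (-24/7 + F/7) - F = -24/7 - 6*F/7)
J = 1 (J = -2 + 3 = 1)
u(d) = 1 + d (u(d) = d + 1 = 1 + d)
C = -7/188 (C = 1/(-26 + (-24/7 - 6/7*(-3))) = 1/(-26 + (-24/7 + 18/7)) = 1/(-26 - 6/7) = 1/(-188/7) = -7/188 ≈ -0.037234)
(10*u(c))*C = (10*(1 - 6))*(-7/188) = (10*(-5))*(-7/188) = -50*(-7/188) = 175/94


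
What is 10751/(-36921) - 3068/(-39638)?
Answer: -156437255/731737299 ≈ -0.21379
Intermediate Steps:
10751/(-36921) - 3068/(-39638) = 10751*(-1/36921) - 3068*(-1/39638) = -10751/36921 + 1534/19819 = -156437255/731737299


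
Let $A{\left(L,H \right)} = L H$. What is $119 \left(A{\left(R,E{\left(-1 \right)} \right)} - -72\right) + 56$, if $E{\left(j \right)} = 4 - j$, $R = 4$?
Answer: $11004$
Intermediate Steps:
$A{\left(L,H \right)} = H L$
$119 \left(A{\left(R,E{\left(-1 \right)} \right)} - -72\right) + 56 = 119 \left(\left(4 - -1\right) 4 - -72\right) + 56 = 119 \left(\left(4 + 1\right) 4 + 72\right) + 56 = 119 \left(5 \cdot 4 + 72\right) + 56 = 119 \left(20 + 72\right) + 56 = 119 \cdot 92 + 56 = 10948 + 56 = 11004$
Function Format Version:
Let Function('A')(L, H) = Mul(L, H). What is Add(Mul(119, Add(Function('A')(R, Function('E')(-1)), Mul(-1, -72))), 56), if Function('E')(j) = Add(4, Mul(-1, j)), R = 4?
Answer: 11004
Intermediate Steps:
Function('A')(L, H) = Mul(H, L)
Add(Mul(119, Add(Function('A')(R, Function('E')(-1)), Mul(-1, -72))), 56) = Add(Mul(119, Add(Mul(Add(4, Mul(-1, -1)), 4), Mul(-1, -72))), 56) = Add(Mul(119, Add(Mul(Add(4, 1), 4), 72)), 56) = Add(Mul(119, Add(Mul(5, 4), 72)), 56) = Add(Mul(119, Add(20, 72)), 56) = Add(Mul(119, 92), 56) = Add(10948, 56) = 11004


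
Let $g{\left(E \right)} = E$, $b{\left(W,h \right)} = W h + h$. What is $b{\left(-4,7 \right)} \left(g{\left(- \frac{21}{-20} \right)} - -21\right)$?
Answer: $- \frac{9261}{20} \approx -463.05$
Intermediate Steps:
$b{\left(W,h \right)} = h + W h$
$b{\left(-4,7 \right)} \left(g{\left(- \frac{21}{-20} \right)} - -21\right) = 7 \left(1 - 4\right) \left(- \frac{21}{-20} - -21\right) = 7 \left(-3\right) \left(\left(-21\right) \left(- \frac{1}{20}\right) + 21\right) = - 21 \left(\frac{21}{20} + 21\right) = \left(-21\right) \frac{441}{20} = - \frac{9261}{20}$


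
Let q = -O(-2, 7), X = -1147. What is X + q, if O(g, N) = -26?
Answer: -1121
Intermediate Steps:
q = 26 (q = -1*(-26) = 26)
X + q = -1147 + 26 = -1121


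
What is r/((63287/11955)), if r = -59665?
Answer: -713295075/63287 ≈ -11271.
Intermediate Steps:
r/((63287/11955)) = -59665/(63287/11955) = -59665/(63287*(1/11955)) = -59665/63287/11955 = -59665*11955/63287 = -713295075/63287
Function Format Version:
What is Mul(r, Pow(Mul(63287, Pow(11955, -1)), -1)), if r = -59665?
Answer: Rational(-713295075, 63287) ≈ -11271.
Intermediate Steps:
Mul(r, Pow(Mul(63287, Pow(11955, -1)), -1)) = Mul(-59665, Pow(Mul(63287, Pow(11955, -1)), -1)) = Mul(-59665, Pow(Mul(63287, Rational(1, 11955)), -1)) = Mul(-59665, Pow(Rational(63287, 11955), -1)) = Mul(-59665, Rational(11955, 63287)) = Rational(-713295075, 63287)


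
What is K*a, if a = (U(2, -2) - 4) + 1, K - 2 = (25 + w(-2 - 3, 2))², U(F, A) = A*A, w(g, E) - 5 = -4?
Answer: 678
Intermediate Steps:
w(g, E) = 1 (w(g, E) = 5 - 4 = 1)
U(F, A) = A²
K = 678 (K = 2 + (25 + 1)² = 2 + 26² = 2 + 676 = 678)
a = 1 (a = ((-2)² - 4) + 1 = (4 - 4) + 1 = 0 + 1 = 1)
K*a = 678*1 = 678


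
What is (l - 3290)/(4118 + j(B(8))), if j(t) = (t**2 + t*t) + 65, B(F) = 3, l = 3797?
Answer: 507/4201 ≈ 0.12069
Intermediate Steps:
j(t) = 65 + 2*t**2 (j(t) = (t**2 + t**2) + 65 = 2*t**2 + 65 = 65 + 2*t**2)
(l - 3290)/(4118 + j(B(8))) = (3797 - 3290)/(4118 + (65 + 2*3**2)) = 507/(4118 + (65 + 2*9)) = 507/(4118 + (65 + 18)) = 507/(4118 + 83) = 507/4201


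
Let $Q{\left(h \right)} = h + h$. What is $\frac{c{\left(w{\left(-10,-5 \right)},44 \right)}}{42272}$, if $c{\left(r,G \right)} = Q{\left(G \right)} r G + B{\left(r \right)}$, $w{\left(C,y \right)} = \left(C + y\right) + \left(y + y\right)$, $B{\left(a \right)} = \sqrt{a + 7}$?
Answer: $- \frac{3025}{1321} + \frac{3 i \sqrt{2}}{42272} \approx -2.2899 + 0.00010037 i$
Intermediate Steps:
$Q{\left(h \right)} = 2 h$
$B{\left(a \right)} = \sqrt{7 + a}$
$w{\left(C,y \right)} = C + 3 y$ ($w{\left(C,y \right)} = \left(C + y\right) + 2 y = C + 3 y$)
$c{\left(r,G \right)} = \sqrt{7 + r} + 2 r G^{2}$ ($c{\left(r,G \right)} = 2 G r G + \sqrt{7 + r} = 2 r G^{2} + \sqrt{7 + r} = \sqrt{7 + r} + 2 r G^{2}$)
$\frac{c{\left(w{\left(-10,-5 \right)},44 \right)}}{42272} = \frac{\sqrt{7 + \left(-10 + 3 \left(-5\right)\right)} + 2 \left(-10 + 3 \left(-5\right)\right) 44^{2}}{42272} = \left(\sqrt{7 - 25} + 2 \left(-10 - 15\right) 1936\right) \frac{1}{42272} = \left(\sqrt{7 - 25} + 2 \left(-25\right) 1936\right) \frac{1}{42272} = \left(\sqrt{-18} - 96800\right) \frac{1}{42272} = \left(3 i \sqrt{2} - 96800\right) \frac{1}{42272} = \left(-96800 + 3 i \sqrt{2}\right) \frac{1}{42272} = - \frac{3025}{1321} + \frac{3 i \sqrt{2}}{42272}$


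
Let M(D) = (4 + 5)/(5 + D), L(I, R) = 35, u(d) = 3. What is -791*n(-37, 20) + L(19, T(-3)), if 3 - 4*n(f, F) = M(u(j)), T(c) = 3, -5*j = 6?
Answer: -10745/32 ≈ -335.78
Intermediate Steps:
j = -6/5 (j = -1/5*6 = -6/5 ≈ -1.2000)
M(D) = 9/(5 + D)
n(f, F) = 15/32 (n(f, F) = 3/4 - 9/(4*(5 + 3)) = 3/4 - 9/(4*8) = 3/4 - 1/4*9/8 = 3/4 - 9/32 = 15/32)
-791*n(-37, 20) + L(19, T(-3)) = -791*15/32 + 35 = -11865/32 + 35 = -10745/32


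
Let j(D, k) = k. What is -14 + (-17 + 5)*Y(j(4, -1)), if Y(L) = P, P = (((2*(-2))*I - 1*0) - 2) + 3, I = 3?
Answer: 118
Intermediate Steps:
P = -11 (P = (((2*(-2))*3 - 1*0) - 2) + 3 = ((-4*3 + 0) - 2) + 3 = ((-12 + 0) - 2) + 3 = (-12 - 2) + 3 = -14 + 3 = -11)
Y(L) = -11
-14 + (-17 + 5)*Y(j(4, -1)) = -14 + (-17 + 5)*(-11) = -14 - 12*(-11) = -14 + 132 = 118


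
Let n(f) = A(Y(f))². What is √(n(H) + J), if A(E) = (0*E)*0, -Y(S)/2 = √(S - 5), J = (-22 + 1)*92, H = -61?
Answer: 2*I*√483 ≈ 43.955*I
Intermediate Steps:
J = -1932 (J = -21*92 = -1932)
Y(S) = -2*√(-5 + S) (Y(S) = -2*√(S - 5) = -2*√(-5 + S))
A(E) = 0 (A(E) = 0*0 = 0)
n(f) = 0 (n(f) = 0² = 0)
√(n(H) + J) = √(0 - 1932) = √(-1932) = 2*I*√483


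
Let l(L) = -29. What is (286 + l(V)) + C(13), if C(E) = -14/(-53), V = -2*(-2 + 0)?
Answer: 13635/53 ≈ 257.26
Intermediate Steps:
V = 4 (V = -2*(-2) = 4)
C(E) = 14/53 (C(E) = -14*(-1/53) = 14/53)
(286 + l(V)) + C(13) = (286 - 29) + 14/53 = 257 + 14/53 = 13635/53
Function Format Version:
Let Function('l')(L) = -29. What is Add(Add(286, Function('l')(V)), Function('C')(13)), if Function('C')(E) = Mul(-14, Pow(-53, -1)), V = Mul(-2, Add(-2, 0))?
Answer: Rational(13635, 53) ≈ 257.26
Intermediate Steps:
V = 4 (V = Mul(-2, -2) = 4)
Function('C')(E) = Rational(14, 53) (Function('C')(E) = Mul(-14, Rational(-1, 53)) = Rational(14, 53))
Add(Add(286, Function('l')(V)), Function('C')(13)) = Add(Add(286, -29), Rational(14, 53)) = Add(257, Rational(14, 53)) = Rational(13635, 53)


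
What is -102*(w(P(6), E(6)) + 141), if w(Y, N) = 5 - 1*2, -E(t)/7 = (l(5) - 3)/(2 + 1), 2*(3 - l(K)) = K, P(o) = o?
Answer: -14688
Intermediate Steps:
l(K) = 3 - K/2
E(t) = 35/6 (E(t) = -7*((3 - ½*5) - 3)/(2 + 1) = -7*((3 - 5/2) - 3)/3 = -7*(½ - 3)/3 = -(-35)/(2*3) = -7*(-⅚) = 35/6)
w(Y, N) = 3 (w(Y, N) = 5 - 2 = 3)
-102*(w(P(6), E(6)) + 141) = -102*(3 + 141) = -102*144 = -14688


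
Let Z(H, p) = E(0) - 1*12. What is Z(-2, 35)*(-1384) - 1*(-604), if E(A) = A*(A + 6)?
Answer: 17212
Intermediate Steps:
E(A) = A*(6 + A)
Z(H, p) = -12 (Z(H, p) = 0*(6 + 0) - 1*12 = 0*6 - 12 = 0 - 12 = -12)
Z(-2, 35)*(-1384) - 1*(-604) = -12*(-1384) - 1*(-604) = 16608 + 604 = 17212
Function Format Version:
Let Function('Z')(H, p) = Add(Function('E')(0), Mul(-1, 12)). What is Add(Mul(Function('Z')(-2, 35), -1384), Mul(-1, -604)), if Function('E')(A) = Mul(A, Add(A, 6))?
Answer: 17212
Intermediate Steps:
Function('E')(A) = Mul(A, Add(6, A))
Function('Z')(H, p) = -12 (Function('Z')(H, p) = Add(Mul(0, Add(6, 0)), Mul(-1, 12)) = Add(Mul(0, 6), -12) = Add(0, -12) = -12)
Add(Mul(Function('Z')(-2, 35), -1384), Mul(-1, -604)) = Add(Mul(-12, -1384), Mul(-1, -604)) = Add(16608, 604) = 17212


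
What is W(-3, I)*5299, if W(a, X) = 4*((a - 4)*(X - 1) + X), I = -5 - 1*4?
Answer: 1292956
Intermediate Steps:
I = -9 (I = -5 - 4 = -9)
W(a, X) = 4*X + 4*(-1 + X)*(-4 + a) (W(a, X) = 4*((-4 + a)*(-1 + X) + X) = 4*((-1 + X)*(-4 + a) + X) = 4*(X + (-1 + X)*(-4 + a)) = 4*X + 4*(-1 + X)*(-4 + a))
W(-3, I)*5299 = (16 - 12*(-9) - 4*(-3) + 4*(-9)*(-3))*5299 = (16 + 108 + 12 + 108)*5299 = 244*5299 = 1292956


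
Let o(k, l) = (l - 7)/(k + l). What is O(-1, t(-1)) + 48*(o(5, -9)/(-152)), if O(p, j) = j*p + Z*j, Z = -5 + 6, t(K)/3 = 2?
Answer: -24/19 ≈ -1.2632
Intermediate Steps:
t(K) = 6 (t(K) = 3*2 = 6)
Z = 1
o(k, l) = (-7 + l)/(k + l)
O(p, j) = j + j*p (O(p, j) = j*p + 1*j = j*p + j = j + j*p)
O(-1, t(-1)) + 48*(o(5, -9)/(-152)) = 6*(1 - 1) + 48*(((-7 - 9)/(5 - 9))/(-152)) = 6*0 + 48*((-16/(-4))*(-1/152)) = 0 + 48*(-1/4*(-16)*(-1/152)) = 0 + 48*(4*(-1/152)) = 0 + 48*(-1/38) = 0 - 24/19 = -24/19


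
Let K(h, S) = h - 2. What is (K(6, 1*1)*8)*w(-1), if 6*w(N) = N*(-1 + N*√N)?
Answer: 16/3 + 16*I/3 ≈ 5.3333 + 5.3333*I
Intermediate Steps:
K(h, S) = -2 + h
w(N) = N*(-1 + N^(3/2))/6 (w(N) = (N*(-1 + N*√N))/6 = (N*(-1 + N^(3/2)))/6 = N*(-1 + N^(3/2))/6)
(K(6, 1*1)*8)*w(-1) = ((-2 + 6)*8)*(-⅙*(-1) + (-1)^(5/2)/6) = (4*8)*(⅙ + I/6) = 32*(⅙ + I/6) = 16/3 + 16*I/3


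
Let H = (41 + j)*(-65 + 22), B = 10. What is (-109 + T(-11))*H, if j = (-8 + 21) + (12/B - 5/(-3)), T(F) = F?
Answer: 293432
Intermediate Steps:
j = 238/15 (j = (-8 + 21) + (12/10 - 5/(-3)) = 13 + (12*(1/10) - 5*(-1/3)) = 13 + (6/5 + 5/3) = 13 + 43/15 = 238/15 ≈ 15.867)
H = -36679/15 (H = (41 + 238/15)*(-65 + 22) = (853/15)*(-43) = -36679/15 ≈ -2445.3)
(-109 + T(-11))*H = (-109 - 11)*(-36679/15) = -120*(-36679/15) = 293432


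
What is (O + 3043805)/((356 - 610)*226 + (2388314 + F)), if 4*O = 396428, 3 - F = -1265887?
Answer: 12277/14050 ≈ 0.87381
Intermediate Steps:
F = 1265890 (F = 3 - 1*(-1265887) = 3 + 1265887 = 1265890)
O = 99107 (O = (¼)*396428 = 99107)
(O + 3043805)/((356 - 610)*226 + (2388314 + F)) = (99107 + 3043805)/((356 - 610)*226 + (2388314 + 1265890)) = 3142912/(-254*226 + 3654204) = 3142912/(-57404 + 3654204) = 3142912/3596800 = 3142912*(1/3596800) = 12277/14050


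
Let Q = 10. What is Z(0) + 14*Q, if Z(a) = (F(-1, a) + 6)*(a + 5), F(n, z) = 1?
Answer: 175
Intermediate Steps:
Z(a) = 35 + 7*a (Z(a) = (1 + 6)*(a + 5) = 7*(5 + a) = 35 + 7*a)
Z(0) + 14*Q = (35 + 7*0) + 14*10 = (35 + 0) + 140 = 35 + 140 = 175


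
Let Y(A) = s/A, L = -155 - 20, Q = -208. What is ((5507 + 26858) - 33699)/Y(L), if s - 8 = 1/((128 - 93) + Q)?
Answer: 40386850/1383 ≈ 29202.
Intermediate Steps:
L = -175
s = 1383/173 (s = 8 + 1/((128 - 93) - 208) = 8 + 1/(35 - 208) = 8 + 1/(-173) = 8 - 1/173 = 1383/173 ≈ 7.9942)
Y(A) = 1383/(173*A)
((5507 + 26858) - 33699)/Y(L) = ((5507 + 26858) - 33699)/(((1383/173)/(-175))) = (32365 - 33699)/(((1383/173)*(-1/175))) = -1334/(-1383/30275) = -1334*(-30275/1383) = 40386850/1383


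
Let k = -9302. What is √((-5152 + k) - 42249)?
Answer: I*√56703 ≈ 238.12*I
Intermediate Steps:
√((-5152 + k) - 42249) = √((-5152 - 9302) - 42249) = √(-14454 - 42249) = √(-56703) = I*√56703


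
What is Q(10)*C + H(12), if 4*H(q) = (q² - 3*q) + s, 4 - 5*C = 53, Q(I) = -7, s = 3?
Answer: 1927/20 ≈ 96.350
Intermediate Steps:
C = -49/5 (C = ⅘ - ⅕*53 = ⅘ - 53/5 = -49/5 ≈ -9.8000)
H(q) = ¾ - 3*q/4 + q²/4 (H(q) = ((q² - 3*q) + 3)/4 = (3 + q² - 3*q)/4 = ¾ - 3*q/4 + q²/4)
Q(10)*C + H(12) = -7*(-49/5) + (¾ - ¾*12 + (¼)*12²) = 343/5 + (¾ - 9 + (¼)*144) = 343/5 + (¾ - 9 + 36) = 343/5 + 111/4 = 1927/20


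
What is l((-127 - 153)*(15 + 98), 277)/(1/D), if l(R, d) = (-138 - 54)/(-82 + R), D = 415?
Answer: 13280/5287 ≈ 2.5118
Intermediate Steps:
l(R, d) = -192/(-82 + R)
l((-127 - 153)*(15 + 98), 277)/(1/D) = (-192/(-82 + (-127 - 153)*(15 + 98)))/(1/415) = (-192/(-82 - 280*113))/(1/415) = -192/(-82 - 31640)*415 = -192/(-31722)*415 = -192*(-1/31722)*415 = (32/5287)*415 = 13280/5287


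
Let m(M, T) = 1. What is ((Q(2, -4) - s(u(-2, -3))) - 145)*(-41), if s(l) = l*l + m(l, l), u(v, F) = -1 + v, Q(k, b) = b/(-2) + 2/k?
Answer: 6232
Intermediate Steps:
Q(k, b) = 2/k - b/2 (Q(k, b) = b*(-½) + 2/k = -b/2 + 2/k = 2/k - b/2)
s(l) = 1 + l² (s(l) = l*l + 1 = l² + 1 = 1 + l²)
((Q(2, -4) - s(u(-2, -3))) - 145)*(-41) = (((2/2 - ½*(-4)) - (1 + (-1 - 2)²)) - 145)*(-41) = (((2*(½) + 2) - (1 + (-3)²)) - 145)*(-41) = (((1 + 2) - (1 + 9)) - 145)*(-41) = ((3 - 1*10) - 145)*(-41) = ((3 - 10) - 145)*(-41) = (-7 - 145)*(-41) = -152*(-41) = 6232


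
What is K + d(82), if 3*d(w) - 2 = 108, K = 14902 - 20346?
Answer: -16222/3 ≈ -5407.3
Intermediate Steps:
K = -5444
d(w) = 110/3 (d(w) = ⅔ + (⅓)*108 = ⅔ + 36 = 110/3)
K + d(82) = -5444 + 110/3 = -16222/3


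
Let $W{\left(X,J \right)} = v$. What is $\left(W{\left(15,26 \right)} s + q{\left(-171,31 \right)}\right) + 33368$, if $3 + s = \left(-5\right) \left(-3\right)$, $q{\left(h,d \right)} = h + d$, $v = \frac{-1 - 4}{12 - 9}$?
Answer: $33208$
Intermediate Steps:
$v = - \frac{5}{3} \approx -1.6667$
$W{\left(X,J \right)} = - \frac{5}{3}$
$q{\left(h,d \right)} = d + h$
$s = 12$ ($s = -3 - -15 = -3 + 15 = 12$)
$\left(W{\left(15,26 \right)} s + q{\left(-171,31 \right)}\right) + 33368 = \left(\left(- \frac{5}{3}\right) 12 + \left(31 - 171\right)\right) + 33368 = \left(-20 - 140\right) + 33368 = -160 + 33368 = 33208$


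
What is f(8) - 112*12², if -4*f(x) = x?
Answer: -16130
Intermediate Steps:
f(x) = -x/4
f(8) - 112*12² = -¼*8 - 112*12² = -2 - 112*144 = -2 - 16128 = -16130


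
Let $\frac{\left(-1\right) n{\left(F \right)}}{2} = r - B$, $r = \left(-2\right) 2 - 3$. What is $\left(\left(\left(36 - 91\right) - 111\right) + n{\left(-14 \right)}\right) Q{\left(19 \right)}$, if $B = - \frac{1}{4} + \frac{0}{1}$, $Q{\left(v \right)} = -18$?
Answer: $2745$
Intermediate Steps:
$r = -7$ ($r = -4 - 3 = -7$)
$B = - \frac{1}{4}$ ($B = \left(-1\right) \frac{1}{4} + 0 \cdot 1 = - \frac{1}{4} + 0 = - \frac{1}{4} \approx -0.25$)
$n{\left(F \right)} = \frac{27}{2}$ ($n{\left(F \right)} = - 2 \left(-7 - - \frac{1}{4}\right) = - 2 \left(-7 + \frac{1}{4}\right) = \left(-2\right) \left(- \frac{27}{4}\right) = \frac{27}{2}$)
$\left(\left(\left(36 - 91\right) - 111\right) + n{\left(-14 \right)}\right) Q{\left(19 \right)} = \left(\left(\left(36 - 91\right) - 111\right) + \frac{27}{2}\right) \left(-18\right) = \left(\left(-55 - 111\right) + \frac{27}{2}\right) \left(-18\right) = \left(-166 + \frac{27}{2}\right) \left(-18\right) = \left(- \frac{305}{2}\right) \left(-18\right) = 2745$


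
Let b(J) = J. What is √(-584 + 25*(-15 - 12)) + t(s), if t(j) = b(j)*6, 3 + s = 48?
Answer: 270 + I*√1259 ≈ 270.0 + 35.482*I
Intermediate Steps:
s = 45 (s = -3 + 48 = 45)
t(j) = 6*j (t(j) = j*6 = 6*j)
√(-584 + 25*(-15 - 12)) + t(s) = √(-584 + 25*(-15 - 12)) + 6*45 = √(-584 + 25*(-27)) + 270 = √(-584 - 675) + 270 = √(-1259) + 270 = I*√1259 + 270 = 270 + I*√1259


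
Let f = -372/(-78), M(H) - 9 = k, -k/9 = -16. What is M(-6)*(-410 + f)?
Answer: -806004/13 ≈ -62000.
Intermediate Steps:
k = 144 (k = -9*(-16) = 144)
M(H) = 153 (M(H) = 9 + 144 = 153)
f = 62/13 (f = -372*(-1/78) = 62/13 ≈ 4.7692)
M(-6)*(-410 + f) = 153*(-410 + 62/13) = 153*(-5268/13) = -806004/13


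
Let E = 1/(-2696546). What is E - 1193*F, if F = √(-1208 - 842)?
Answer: -1/2696546 - 5965*I*√82 ≈ -3.7084e-7 - 54015.0*I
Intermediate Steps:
F = 5*I*√82 (F = √(-2050) = 5*I*√82 ≈ 45.277*I)
E = -1/2696546 ≈ -3.7084e-7
E - 1193*F = -1/2696546 - 1193*5*I*√82 = -1/2696546 - 5965*I*√82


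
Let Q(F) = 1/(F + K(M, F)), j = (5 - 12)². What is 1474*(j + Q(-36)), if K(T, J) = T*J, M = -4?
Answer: 3900941/54 ≈ 72240.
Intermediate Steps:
j = 49 (j = (-7)² = 49)
K(T, J) = J*T
Q(F) = -1/(3*F) (Q(F) = 1/(F + F*(-4)) = 1/(F - 4*F) = 1/(-3*F) = -1/(3*F))
1474*(j + Q(-36)) = 1474*(49 - ⅓/(-36)) = 1474*(49 - ⅓*(-1/36)) = 1474*(49 + 1/108) = 1474*(5293/108) = 3900941/54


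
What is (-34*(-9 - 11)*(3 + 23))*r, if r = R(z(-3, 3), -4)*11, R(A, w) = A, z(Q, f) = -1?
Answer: -194480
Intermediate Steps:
r = -11 (r = -1*11 = -11)
(-34*(-9 - 11)*(3 + 23))*r = -34*(-9 - 11)*(3 + 23)*(-11) = -(-680)*26*(-11) = -34*(-520)*(-11) = 17680*(-11) = -194480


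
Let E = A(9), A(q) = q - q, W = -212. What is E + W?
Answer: -212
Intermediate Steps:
A(q) = 0
E = 0
E + W = 0 - 212 = -212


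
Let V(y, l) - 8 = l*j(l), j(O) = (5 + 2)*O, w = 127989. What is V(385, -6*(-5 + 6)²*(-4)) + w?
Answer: 132029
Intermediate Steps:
j(O) = 7*O
V(y, l) = 8 + 7*l² (V(y, l) = 8 + l*(7*l) = 8 + 7*l²)
V(385, -6*(-5 + 6)²*(-4)) + w = (8 + 7*(-6*(-5 + 6)²*(-4))²) + 127989 = (8 + 7*(-6*1²*(-4))²) + 127989 = (8 + 7*(-6*1*(-4))²) + 127989 = (8 + 7*(-6*(-4))²) + 127989 = (8 + 7*24²) + 127989 = (8 + 7*576) + 127989 = (8 + 4032) + 127989 = 4040 + 127989 = 132029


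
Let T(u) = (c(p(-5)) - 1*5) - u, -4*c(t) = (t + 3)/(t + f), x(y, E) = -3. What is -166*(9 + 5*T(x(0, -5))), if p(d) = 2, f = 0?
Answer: 2739/4 ≈ 684.75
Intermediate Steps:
c(t) = -(3 + t)/(4*t) (c(t) = -(t + 3)/(4*(t + 0)) = -(3 + t)/(4*t))
T(u) = -45/8 - u (T(u) = ((¼)*(-3 - 1*2)/2 - 1*5) - u = ((¼)*(½)*(-3 - 2) - 5) - u = ((¼)*(½)*(-5) - 5) - u = (-5/8 - 5) - u = -45/8 - u)
-166*(9 + 5*T(x(0, -5))) = -166*(9 + 5*(-45/8 - 1*(-3))) = -166*(9 + 5*(-45/8 + 3)) = -166*(9 + 5*(-21/8)) = -166*(9 - 105/8) = -166*(-33/8) = 2739/4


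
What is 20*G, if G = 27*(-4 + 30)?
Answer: 14040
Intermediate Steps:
G = 702 (G = 27*26 = 702)
20*G = 20*702 = 14040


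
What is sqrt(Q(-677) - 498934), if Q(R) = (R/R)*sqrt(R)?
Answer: sqrt(-498934 + I*sqrt(677)) ≈ 0.018 + 706.35*I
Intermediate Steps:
Q(R) = sqrt(R) (Q(R) = 1*sqrt(R) = sqrt(R))
sqrt(Q(-677) - 498934) = sqrt(sqrt(-677) - 498934) = sqrt(I*sqrt(677) - 498934) = sqrt(-498934 + I*sqrt(677))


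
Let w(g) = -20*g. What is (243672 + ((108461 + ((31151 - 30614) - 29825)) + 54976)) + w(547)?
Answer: 366881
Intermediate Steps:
(243672 + ((108461 + ((31151 - 30614) - 29825)) + 54976)) + w(547) = (243672 + ((108461 + ((31151 - 30614) - 29825)) + 54976)) - 20*547 = (243672 + ((108461 + (537 - 29825)) + 54976)) - 10940 = (243672 + ((108461 - 29288) + 54976)) - 10940 = (243672 + (79173 + 54976)) - 10940 = (243672 + 134149) - 10940 = 377821 - 10940 = 366881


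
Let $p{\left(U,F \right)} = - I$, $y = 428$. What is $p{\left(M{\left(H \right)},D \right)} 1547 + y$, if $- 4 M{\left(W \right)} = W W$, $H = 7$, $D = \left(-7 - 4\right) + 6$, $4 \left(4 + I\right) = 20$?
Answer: $-1119$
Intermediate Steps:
$I = 1$ ($I = -4 + \frac{1}{4} \cdot 20 = -4 + 5 = 1$)
$D = -5$ ($D = -11 + 6 = -5$)
$M{\left(W \right)} = - \frac{W^{2}}{4}$ ($M{\left(W \right)} = - \frac{W W}{4} = - \frac{W^{2}}{4}$)
$p{\left(U,F \right)} = -1$ ($p{\left(U,F \right)} = \left(-1\right) 1 = -1$)
$p{\left(M{\left(H \right)},D \right)} 1547 + y = \left(-1\right) 1547 + 428 = -1547 + 428 = -1119$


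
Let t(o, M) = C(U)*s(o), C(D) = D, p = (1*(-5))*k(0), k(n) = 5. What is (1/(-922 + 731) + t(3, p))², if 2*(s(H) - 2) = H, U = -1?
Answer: 1792921/145924 ≈ 12.287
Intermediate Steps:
p = -25 (p = (1*(-5))*5 = -5*5 = -25)
s(H) = 2 + H/2
t(o, M) = -2 - o/2 (t(o, M) = -(2 + o/2) = -2 - o/2)
(1/(-922 + 731) + t(3, p))² = (1/(-922 + 731) + (-2 - ½*3))² = (1/(-191) + (-2 - 3/2))² = (-1/191 - 7/2)² = (-1339/382)² = 1792921/145924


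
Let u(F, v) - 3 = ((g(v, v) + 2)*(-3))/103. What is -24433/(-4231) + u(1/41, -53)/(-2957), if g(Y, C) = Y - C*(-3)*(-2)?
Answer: 7443664895/1288639901 ≈ 5.7764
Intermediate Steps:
g(Y, C) = Y - 6*C (g(Y, C) = Y - (-3*C)*(-2) = Y - 6*C)
u(F, v) = 303/103 + 15*v/103 (u(F, v) = 3 + (((v - 6*v) + 2)*(-3))/103 = 3 + ((-5*v + 2)*(-3))*(1/103) = 3 + ((2 - 5*v)*(-3))*(1/103) = 3 + (-6 + 15*v)*(1/103) = 3 + (-6/103 + 15*v/103) = 303/103 + 15*v/103)
-24433/(-4231) + u(1/41, -53)/(-2957) = -24433/(-4231) + (303/103 + (15/103)*(-53))/(-2957) = -24433*(-1/4231) + (303/103 - 795/103)*(-1/2957) = 24433/4231 - 492/103*(-1/2957) = 24433/4231 + 492/304571 = 7443664895/1288639901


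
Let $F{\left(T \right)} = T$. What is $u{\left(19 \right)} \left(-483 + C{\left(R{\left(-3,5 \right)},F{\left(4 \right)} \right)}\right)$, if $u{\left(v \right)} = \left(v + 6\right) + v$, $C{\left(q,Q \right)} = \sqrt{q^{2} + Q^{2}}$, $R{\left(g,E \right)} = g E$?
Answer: $-21252 + 44 \sqrt{241} \approx -20569.0$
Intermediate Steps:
$R{\left(g,E \right)} = E g$
$C{\left(q,Q \right)} = \sqrt{Q^{2} + q^{2}}$
$u{\left(v \right)} = 6 + 2 v$ ($u{\left(v \right)} = \left(6 + v\right) + v = 6 + 2 v$)
$u{\left(19 \right)} \left(-483 + C{\left(R{\left(-3,5 \right)},F{\left(4 \right)} \right)}\right) = \left(6 + 2 \cdot 19\right) \left(-483 + \sqrt{4^{2} + \left(5 \left(-3\right)\right)^{2}}\right) = \left(6 + 38\right) \left(-483 + \sqrt{16 + \left(-15\right)^{2}}\right) = 44 \left(-483 + \sqrt{16 + 225}\right) = 44 \left(-483 + \sqrt{241}\right) = -21252 + 44 \sqrt{241}$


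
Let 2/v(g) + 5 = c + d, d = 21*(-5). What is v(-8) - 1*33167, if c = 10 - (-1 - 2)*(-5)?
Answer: -3814207/115 ≈ -33167.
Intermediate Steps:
d = -105
c = -5 (c = 10 - (-3)*(-5) = 10 - 1*15 = 10 - 15 = -5)
v(g) = -2/115 (v(g) = 2/(-5 + (-5 - 105)) = 2/(-5 - 110) = 2/(-115) = 2*(-1/115) = -2/115)
v(-8) - 1*33167 = -2/115 - 1*33167 = -2/115 - 33167 = -3814207/115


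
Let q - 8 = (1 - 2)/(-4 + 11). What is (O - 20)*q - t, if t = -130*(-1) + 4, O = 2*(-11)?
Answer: -464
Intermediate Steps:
O = -22
q = 55/7 (q = 8 + (1 - 2)/(-4 + 11) = 8 - 1/7 = 8 - 1*⅐ = 8 - ⅐ = 55/7 ≈ 7.8571)
t = 134 (t = -26*(-5) + 4 = 130 + 4 = 134)
(O - 20)*q - t = (-22 - 20)*(55/7) - 1*134 = -42*55/7 - 134 = -330 - 134 = -464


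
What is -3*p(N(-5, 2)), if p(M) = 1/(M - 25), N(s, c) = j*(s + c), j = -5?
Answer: 3/10 ≈ 0.30000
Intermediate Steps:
N(s, c) = -5*c - 5*s (N(s, c) = -5*(s + c) = -5*(c + s) = -5*c - 5*s)
p(M) = 1/(-25 + M)
-3*p(N(-5, 2)) = -3/(-25 + (-5*2 - 5*(-5))) = -3/(-25 + (-10 + 25)) = -3/(-25 + 15) = -3/(-10) = -3*(-⅒) = 3/10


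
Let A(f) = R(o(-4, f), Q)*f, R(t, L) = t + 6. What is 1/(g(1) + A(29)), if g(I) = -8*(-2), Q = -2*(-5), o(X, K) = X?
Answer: 1/74 ≈ 0.013514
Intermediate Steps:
Q = 10
g(I) = 16
R(t, L) = 6 + t
A(f) = 2*f (A(f) = (6 - 4)*f = 2*f)
1/(g(1) + A(29)) = 1/(16 + 2*29) = 1/(16 + 58) = 1/74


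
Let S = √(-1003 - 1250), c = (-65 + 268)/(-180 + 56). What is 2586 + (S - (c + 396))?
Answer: 271763/124 + I*√2253 ≈ 2191.6 + 47.466*I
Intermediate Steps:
c = -203/124 (c = 203/(-124) = 203*(-1/124) = -203/124 ≈ -1.6371)
S = I*√2253 (S = √(-2253) = I*√2253 ≈ 47.466*I)
2586 + (S - (c + 396)) = 2586 + (I*√2253 - (-203/124 + 396)) = 2586 + (I*√2253 - 1*48901/124) = 2586 + (I*√2253 - 48901/124) = 2586 + (-48901/124 + I*√2253) = 271763/124 + I*√2253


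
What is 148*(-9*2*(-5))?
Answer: 13320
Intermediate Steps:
148*(-9*2*(-5)) = 148*(-18*(-5)) = 148*90 = 13320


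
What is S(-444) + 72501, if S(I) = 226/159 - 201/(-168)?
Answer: 645572213/8904 ≈ 72504.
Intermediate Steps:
S(I) = 23309/8904 (S(I) = 226*(1/159) - 201*(-1/168) = 226/159 + 67/56 = 23309/8904)
S(-444) + 72501 = 23309/8904 + 72501 = 645572213/8904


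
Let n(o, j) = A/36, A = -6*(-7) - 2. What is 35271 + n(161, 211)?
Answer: 317449/9 ≈ 35272.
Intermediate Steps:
A = 40 (A = 42 - 2 = 40)
n(o, j) = 10/9 (n(o, j) = 40/36 = 40*(1/36) = 10/9)
35271 + n(161, 211) = 35271 + 10/9 = 317449/9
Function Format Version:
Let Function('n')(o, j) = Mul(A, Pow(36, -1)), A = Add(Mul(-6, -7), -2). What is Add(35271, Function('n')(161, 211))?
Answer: Rational(317449, 9) ≈ 35272.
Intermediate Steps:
A = 40 (A = Add(42, -2) = 40)
Function('n')(o, j) = Rational(10, 9) (Function('n')(o, j) = Mul(40, Pow(36, -1)) = Mul(40, Rational(1, 36)) = Rational(10, 9))
Add(35271, Function('n')(161, 211)) = Add(35271, Rational(10, 9)) = Rational(317449, 9)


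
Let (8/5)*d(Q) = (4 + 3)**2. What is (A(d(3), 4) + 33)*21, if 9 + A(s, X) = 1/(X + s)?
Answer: 139776/277 ≈ 504.61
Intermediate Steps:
d(Q) = 245/8 (d(Q) = 5*(4 + 3)**2/8 = (5/8)*7**2 = (5/8)*49 = 245/8)
A(s, X) = -9 + 1/(X + s)
(A(d(3), 4) + 33)*21 = ((1 - 9*4 - 9*245/8)/(4 + 245/8) + 33)*21 = ((1 - 36 - 2205/8)/(277/8) + 33)*21 = ((8/277)*(-2485/8) + 33)*21 = (-2485/277 + 33)*21 = (6656/277)*21 = 139776/277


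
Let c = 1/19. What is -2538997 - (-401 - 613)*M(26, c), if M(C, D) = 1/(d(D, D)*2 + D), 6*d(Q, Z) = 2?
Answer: -104041079/41 ≈ -2.5376e+6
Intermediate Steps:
d(Q, Z) = ⅓ (d(Q, Z) = (⅙)*2 = ⅓)
c = 1/19 ≈ 0.052632
M(C, D) = 1/(⅔ + D) (M(C, D) = 1/((⅓)*2 + D) = 1/(⅔ + D))
-2538997 - (-401 - 613)*M(26, c) = -2538997 - (-401 - 613)*3/(2 + 3*(1/19)) = -2538997 - (-1014)*3/(2 + 3/19) = -2538997 - (-1014)*3/(41/19) = -2538997 - (-1014)*3*(19/41) = -2538997 - (-1014)*57/41 = -2538997 - 1*(-57798/41) = -2538997 + 57798/41 = -104041079/41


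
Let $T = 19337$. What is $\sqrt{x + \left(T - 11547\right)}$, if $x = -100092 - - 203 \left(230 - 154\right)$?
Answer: $17 i \sqrt{266} \approx 277.26 i$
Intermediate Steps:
$x = -84664$ ($x = -100092 - \left(-203\right) 76 = -100092 - -15428 = -100092 + 15428 = -84664$)
$\sqrt{x + \left(T - 11547\right)} = \sqrt{-84664 + \left(19337 - 11547\right)} = \sqrt{-84664 + 7790} = \sqrt{-76874} = 17 i \sqrt{266}$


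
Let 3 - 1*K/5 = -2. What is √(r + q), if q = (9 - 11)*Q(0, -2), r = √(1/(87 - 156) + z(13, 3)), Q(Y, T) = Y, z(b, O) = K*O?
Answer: 69^(¾)*5174^(¼)/69 ≈ 2.9427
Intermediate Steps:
K = 25 (K = 15 - 5*(-2) = 15 + 10 = 25)
z(b, O) = 25*O
r = √357006/69 (r = √(1/(87 - 156) + 25*3) = √(1/(-69) + 75) = √(-1/69 + 75) = √(5174/69) = √357006/69 ≈ 8.6594)
q = 0 (q = (9 - 11)*0 = -2*0 = 0)
√(r + q) = √(√357006/69 + 0) = √(√357006/69) = 69^(¾)*5174^(¼)/69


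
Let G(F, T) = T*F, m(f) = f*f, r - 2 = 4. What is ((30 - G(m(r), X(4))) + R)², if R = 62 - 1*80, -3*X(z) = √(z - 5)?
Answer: 288*I ≈ 288.0*I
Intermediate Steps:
r = 6 (r = 2 + 4 = 6)
m(f) = f²
X(z) = -√(-5 + z)/3 (X(z) = -√(z - 5)/3 = -√(-5 + z)/3)
R = -18 (R = 62 - 80 = -18)
G(F, T) = F*T
((30 - G(m(r), X(4))) + R)² = ((30 - 6²*(-√(-5 + 4)/3)) - 18)² = ((30 - 36*(-I/3)) - 18)² = ((30 - (-12)*I) - 18)² = ((30 + 12*I) - 18)² = (12 + 12*I)²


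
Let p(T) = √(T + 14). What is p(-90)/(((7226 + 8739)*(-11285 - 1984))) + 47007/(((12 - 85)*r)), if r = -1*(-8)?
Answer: -47007/584 - 2*I*√19/211839585 ≈ -80.491 - 4.1153e-8*I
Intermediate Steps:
r = 8
p(T) = √(14 + T)
p(-90)/(((7226 + 8739)*(-11285 - 1984))) + 47007/(((12 - 85)*r)) = √(14 - 90)/(((7226 + 8739)*(-11285 - 1984))) + 47007/(((12 - 85)*8)) = √(-76)/((15965*(-13269))) + 47007/((-73*8)) = (2*I*√19)/(-211839585) + 47007/(-584) = (2*I*√19)*(-1/211839585) + 47007*(-1/584) = -2*I*√19/211839585 - 47007/584 = -47007/584 - 2*I*√19/211839585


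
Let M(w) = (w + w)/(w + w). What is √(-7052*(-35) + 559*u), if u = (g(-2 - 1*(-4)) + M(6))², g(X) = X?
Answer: √251851 ≈ 501.85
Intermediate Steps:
M(w) = 1 (M(w) = (2*w)/((2*w)) = (2*w)*(1/(2*w)) = 1)
u = 9 (u = ((-2 - 1*(-4)) + 1)² = ((-2 + 4) + 1)² = (2 + 1)² = 3² = 9)
√(-7052*(-35) + 559*u) = √(-7052*(-35) + 559*9) = √(246820 + 5031) = √251851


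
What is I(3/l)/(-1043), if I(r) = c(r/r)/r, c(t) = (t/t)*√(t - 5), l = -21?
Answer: 2*I/149 ≈ 0.013423*I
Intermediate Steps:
c(t) = √(-5 + t) (c(t) = 1*√(-5 + t) = √(-5 + t))
I(r) = 2*I/r (I(r) = √(-5 + r/r)/r = √(-5 + 1)/r = √(-4)/r = (2*I)/r = 2*I/r)
I(3/l)/(-1043) = (2*I/((3/(-21))))/(-1043) = (2*I/((3*(-1/21))))*(-1/1043) = (2*I/(-⅐))*(-1/1043) = (2*I*(-7))*(-1/1043) = -14*I*(-1/1043) = 2*I/149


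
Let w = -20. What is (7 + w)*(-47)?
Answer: 611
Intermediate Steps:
(7 + w)*(-47) = (7 - 20)*(-47) = -13*(-47) = 611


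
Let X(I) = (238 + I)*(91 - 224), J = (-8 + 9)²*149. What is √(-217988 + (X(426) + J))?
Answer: I*√306151 ≈ 553.31*I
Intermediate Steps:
J = 149 (J = 1²*149 = 1*149 = 149)
X(I) = -31654 - 133*I (X(I) = (238 + I)*(-133) = -31654 - 133*I)
√(-217988 + (X(426) + J)) = √(-217988 + ((-31654 - 133*426) + 149)) = √(-217988 + ((-31654 - 56658) + 149)) = √(-217988 + (-88312 + 149)) = √(-217988 - 88163) = √(-306151) = I*√306151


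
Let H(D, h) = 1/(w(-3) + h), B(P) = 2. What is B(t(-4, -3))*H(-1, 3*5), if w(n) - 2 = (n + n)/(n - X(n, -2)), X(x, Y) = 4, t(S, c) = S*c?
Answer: 14/125 ≈ 0.11200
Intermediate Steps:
w(n) = 2 + 2*n/(-4 + n) (w(n) = 2 + (n + n)/(n - 1*4) = 2 + (2*n)/(n - 4) = 2 + (2*n)/(-4 + n) = 2 + 2*n/(-4 + n))
H(D, h) = 1/(20/7 + h) (H(D, h) = 1/(4*(-2 - 3)/(-4 - 3) + h) = 1/(4*(-5)/(-7) + h) = 1/(4*(-⅐)*(-5) + h) = 1/(20/7 + h))
B(t(-4, -3))*H(-1, 3*5) = 2*(7/(20 + 7*(3*5))) = 2*(7/(20 + 7*15)) = 2*(7/(20 + 105)) = 2*(7/125) = 14/125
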